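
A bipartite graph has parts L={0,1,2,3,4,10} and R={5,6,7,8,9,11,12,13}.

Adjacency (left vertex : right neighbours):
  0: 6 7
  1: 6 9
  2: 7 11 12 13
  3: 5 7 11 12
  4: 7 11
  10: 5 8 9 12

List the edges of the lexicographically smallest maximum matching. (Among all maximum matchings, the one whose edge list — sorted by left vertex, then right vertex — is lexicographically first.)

|M| = 6 (so the lex-smallest maximum matching has 6 edges)
process left vertices in ascending order; for each, take the smallest-labelled available neighbour that still permits 6 edges overall, or leave it unmatched if none does
lex-smallest matching: {0-6, 1-9, 2-7, 3-5, 4-11, 10-8}

Lex-smallest maximum matching: {(0,6), (1,9), (2,7), (3,5), (4,11), (10,8)}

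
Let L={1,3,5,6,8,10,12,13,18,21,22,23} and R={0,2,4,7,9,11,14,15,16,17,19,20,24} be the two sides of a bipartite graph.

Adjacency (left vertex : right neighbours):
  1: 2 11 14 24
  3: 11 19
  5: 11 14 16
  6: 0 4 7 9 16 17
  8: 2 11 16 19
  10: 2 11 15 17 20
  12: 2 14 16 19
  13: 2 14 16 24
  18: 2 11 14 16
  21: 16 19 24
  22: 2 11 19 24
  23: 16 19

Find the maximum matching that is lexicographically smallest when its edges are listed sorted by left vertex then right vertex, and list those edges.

|M| = 8 (so the lex-smallest maximum matching has 8 edges)
process left vertices in ascending order; for each, take the smallest-labelled available neighbour that still permits 8 edges overall, or leave it unmatched if none does
lex-smallest matching: {1-2, 3-11, 5-14, 6-0, 8-16, 10-15, 12-19, 13-24}

Lex-smallest maximum matching: {(1,2), (3,11), (5,14), (6,0), (8,16), (10,15), (12,19), (13,24)}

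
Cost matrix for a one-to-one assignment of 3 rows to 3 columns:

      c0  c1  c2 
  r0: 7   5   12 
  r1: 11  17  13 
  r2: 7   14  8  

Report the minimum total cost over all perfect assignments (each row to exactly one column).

optimal assignment: row0→col1 (cost 5), row1→col0 (cost 11), row2→col2 (cost 8)
total = 5 + 11 + 8 = 24

Minimum assignment cost: 24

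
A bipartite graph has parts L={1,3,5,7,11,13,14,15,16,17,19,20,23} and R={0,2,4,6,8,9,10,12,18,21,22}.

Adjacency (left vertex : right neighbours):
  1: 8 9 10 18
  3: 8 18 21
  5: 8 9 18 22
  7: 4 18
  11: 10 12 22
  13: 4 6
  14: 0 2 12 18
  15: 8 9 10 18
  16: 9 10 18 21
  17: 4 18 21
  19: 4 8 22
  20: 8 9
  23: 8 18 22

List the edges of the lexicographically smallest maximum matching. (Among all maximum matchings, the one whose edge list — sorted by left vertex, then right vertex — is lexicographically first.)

|M| = 10 (so the lex-smallest maximum matching has 10 edges)
process left vertices in ascending order; for each, take the smallest-labelled available neighbour that still permits 10 edges overall, or leave it unmatched if none does
lex-smallest matching: {1-8, 3-18, 5-9, 7-4, 11-12, 13-6, 14-0, 15-10, 16-21, 19-22}

Lex-smallest maximum matching: {(1,8), (3,18), (5,9), (7,4), (11,12), (13,6), (14,0), (15,10), (16,21), (19,22)}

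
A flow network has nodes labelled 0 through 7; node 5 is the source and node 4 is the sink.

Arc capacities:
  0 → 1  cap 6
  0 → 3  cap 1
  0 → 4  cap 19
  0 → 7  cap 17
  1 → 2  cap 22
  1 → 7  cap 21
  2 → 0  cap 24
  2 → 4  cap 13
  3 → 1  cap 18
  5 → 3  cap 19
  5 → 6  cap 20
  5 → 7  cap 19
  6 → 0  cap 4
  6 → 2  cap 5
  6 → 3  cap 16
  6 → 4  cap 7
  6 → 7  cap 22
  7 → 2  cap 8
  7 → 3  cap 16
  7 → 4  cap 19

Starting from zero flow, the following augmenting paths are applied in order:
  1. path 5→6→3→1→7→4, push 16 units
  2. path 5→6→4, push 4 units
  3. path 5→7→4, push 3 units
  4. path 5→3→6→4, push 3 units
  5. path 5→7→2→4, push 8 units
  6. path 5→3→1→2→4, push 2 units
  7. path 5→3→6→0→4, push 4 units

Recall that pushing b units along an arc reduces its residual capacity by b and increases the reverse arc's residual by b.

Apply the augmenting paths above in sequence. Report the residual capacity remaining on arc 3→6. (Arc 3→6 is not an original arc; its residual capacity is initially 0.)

after path 1 (5→6→3→1→7→4, push 16): res(3,6)=16
after path 2 (5→6→4, push 4): res(3,6)=16
after path 3 (5→7→4, push 3): res(3,6)=16
after path 4 (5→3→6→4, push 3): res(3,6)=13
after path 5 (5→7→2→4, push 8): res(3,6)=13
after path 6 (5→3→1→2→4, push 2): res(3,6)=13
after path 7 (5→3→6→0→4, push 4): res(3,6)=9

Residual capacity of (3,6): 9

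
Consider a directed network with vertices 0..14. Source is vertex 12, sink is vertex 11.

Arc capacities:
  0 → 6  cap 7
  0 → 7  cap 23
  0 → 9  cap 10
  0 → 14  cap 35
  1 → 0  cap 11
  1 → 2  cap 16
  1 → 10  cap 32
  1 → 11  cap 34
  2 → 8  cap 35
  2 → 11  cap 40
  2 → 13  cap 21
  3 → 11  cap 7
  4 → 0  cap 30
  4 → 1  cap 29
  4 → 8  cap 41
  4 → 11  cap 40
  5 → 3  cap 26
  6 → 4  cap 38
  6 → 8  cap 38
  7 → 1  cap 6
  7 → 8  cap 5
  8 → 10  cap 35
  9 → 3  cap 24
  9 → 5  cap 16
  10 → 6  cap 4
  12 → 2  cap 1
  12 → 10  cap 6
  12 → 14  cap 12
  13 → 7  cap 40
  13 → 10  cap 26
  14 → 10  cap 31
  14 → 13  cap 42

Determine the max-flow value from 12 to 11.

Maximum flow value: 11

augment #1: 12→2→11 bottleneck 1, total now 1
augment #2: 12→10→6→4→11 bottleneck 4, total now 5
augment #3: 12→14→13→7→1→11 bottleneck 6, total now 11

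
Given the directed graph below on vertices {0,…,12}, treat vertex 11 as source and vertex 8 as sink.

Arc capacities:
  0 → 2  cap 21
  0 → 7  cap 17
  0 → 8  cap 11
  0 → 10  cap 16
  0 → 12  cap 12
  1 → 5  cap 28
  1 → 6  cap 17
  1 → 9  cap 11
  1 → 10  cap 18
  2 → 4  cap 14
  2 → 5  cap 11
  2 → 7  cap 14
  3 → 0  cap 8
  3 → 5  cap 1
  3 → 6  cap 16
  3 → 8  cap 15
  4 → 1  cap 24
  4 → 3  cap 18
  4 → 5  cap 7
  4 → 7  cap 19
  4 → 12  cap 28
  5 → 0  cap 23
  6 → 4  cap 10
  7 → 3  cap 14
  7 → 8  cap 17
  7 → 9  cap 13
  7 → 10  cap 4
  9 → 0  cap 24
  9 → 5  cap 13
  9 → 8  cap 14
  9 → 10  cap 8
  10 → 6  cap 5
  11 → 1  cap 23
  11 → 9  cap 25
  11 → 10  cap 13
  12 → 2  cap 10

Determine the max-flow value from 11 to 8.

augment #1: 11→9→8 bottleneck 14, total now 14
augment #2: 11→9→0→8 bottleneck 11, total now 25
augment #3: 11→1→5→0→7→8 bottleneck 17, total now 42
augment #4: 11→1→6→4→3→8 bottleneck 6, total now 48
augment #5: 11→10→6→4→3→8 bottleneck 4, total now 52
augment #6: 11→10→6→1→5→0→2→4→3→8 bottleneck 1, total now 53

Maximum flow value: 53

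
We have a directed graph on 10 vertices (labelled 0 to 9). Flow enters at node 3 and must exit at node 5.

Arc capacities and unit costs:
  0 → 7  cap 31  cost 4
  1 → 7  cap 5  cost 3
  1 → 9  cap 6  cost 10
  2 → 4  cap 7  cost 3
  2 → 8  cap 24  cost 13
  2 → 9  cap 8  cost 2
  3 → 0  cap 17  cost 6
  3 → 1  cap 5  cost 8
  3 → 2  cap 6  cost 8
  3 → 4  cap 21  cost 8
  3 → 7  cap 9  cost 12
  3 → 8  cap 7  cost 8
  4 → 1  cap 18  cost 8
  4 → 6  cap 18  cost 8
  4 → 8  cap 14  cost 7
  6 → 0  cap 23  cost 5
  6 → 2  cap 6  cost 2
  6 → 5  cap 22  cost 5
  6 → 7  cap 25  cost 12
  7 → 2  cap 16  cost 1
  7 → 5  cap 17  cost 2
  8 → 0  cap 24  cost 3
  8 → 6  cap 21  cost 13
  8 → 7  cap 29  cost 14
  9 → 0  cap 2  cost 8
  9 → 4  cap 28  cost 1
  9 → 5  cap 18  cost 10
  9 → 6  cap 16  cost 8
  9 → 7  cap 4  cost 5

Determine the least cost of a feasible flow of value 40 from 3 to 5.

shortest-cost path #1: 3→0→7→5 push 17 @ unit cost 12 (adds 204)
shortest-cost path #2: 3→2→9→5 push 6 @ unit cost 20 (adds 120)
shortest-cost path #3: 3→4→6→5 push 17 @ unit cost 21 (adds 357)
total cost = 681

Minimum cost for 40 units: 681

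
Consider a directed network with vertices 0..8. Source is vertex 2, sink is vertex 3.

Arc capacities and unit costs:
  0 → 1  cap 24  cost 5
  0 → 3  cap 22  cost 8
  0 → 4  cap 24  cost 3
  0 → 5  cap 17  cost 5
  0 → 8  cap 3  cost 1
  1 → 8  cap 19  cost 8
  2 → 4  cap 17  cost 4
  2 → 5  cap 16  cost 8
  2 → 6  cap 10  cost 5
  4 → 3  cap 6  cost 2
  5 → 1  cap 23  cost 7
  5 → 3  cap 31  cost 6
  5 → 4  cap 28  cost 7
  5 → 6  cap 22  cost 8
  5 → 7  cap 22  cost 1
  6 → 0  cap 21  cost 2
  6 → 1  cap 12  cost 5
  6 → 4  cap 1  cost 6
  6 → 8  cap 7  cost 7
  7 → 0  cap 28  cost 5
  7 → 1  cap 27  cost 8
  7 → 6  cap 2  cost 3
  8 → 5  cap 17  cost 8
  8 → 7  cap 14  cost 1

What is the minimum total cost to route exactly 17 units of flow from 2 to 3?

shortest-cost path #1: 2→4→3 push 6 @ unit cost 6 (adds 36)
shortest-cost path #2: 2→5→3 push 11 @ unit cost 14 (adds 154)
total cost = 190

Minimum cost for 17 units: 190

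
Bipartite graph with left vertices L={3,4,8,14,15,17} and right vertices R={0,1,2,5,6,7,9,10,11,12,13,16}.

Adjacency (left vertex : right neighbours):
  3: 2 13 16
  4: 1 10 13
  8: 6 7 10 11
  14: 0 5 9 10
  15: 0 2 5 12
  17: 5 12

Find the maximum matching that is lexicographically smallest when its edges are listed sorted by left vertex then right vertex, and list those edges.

|M| = 6 (so the lex-smallest maximum matching has 6 edges)
process left vertices in ascending order; for each, take the smallest-labelled available neighbour that still permits 6 edges overall, or leave it unmatched if none does
lex-smallest matching: {3-2, 4-1, 8-6, 14-0, 15-5, 17-12}

Lex-smallest maximum matching: {(3,2), (4,1), (8,6), (14,0), (15,5), (17,12)}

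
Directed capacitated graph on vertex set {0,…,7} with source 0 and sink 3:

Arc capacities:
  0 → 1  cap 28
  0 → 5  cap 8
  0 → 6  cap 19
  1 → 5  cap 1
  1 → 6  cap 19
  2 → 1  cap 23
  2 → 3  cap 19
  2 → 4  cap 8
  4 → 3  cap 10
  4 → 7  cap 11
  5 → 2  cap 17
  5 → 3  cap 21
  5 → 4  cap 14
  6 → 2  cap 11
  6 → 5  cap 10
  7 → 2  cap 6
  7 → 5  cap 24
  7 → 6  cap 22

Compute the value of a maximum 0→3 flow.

Maximum flow value: 30

augment #1: 0→5→3 bottleneck 8, total now 8
augment #2: 0→1→5→3 bottleneck 1, total now 9
augment #3: 0→6→2→3 bottleneck 11, total now 20
augment #4: 0→6→5→3 bottleneck 8, total now 28
augment #5: 0→1→6→5→3 bottleneck 2, total now 30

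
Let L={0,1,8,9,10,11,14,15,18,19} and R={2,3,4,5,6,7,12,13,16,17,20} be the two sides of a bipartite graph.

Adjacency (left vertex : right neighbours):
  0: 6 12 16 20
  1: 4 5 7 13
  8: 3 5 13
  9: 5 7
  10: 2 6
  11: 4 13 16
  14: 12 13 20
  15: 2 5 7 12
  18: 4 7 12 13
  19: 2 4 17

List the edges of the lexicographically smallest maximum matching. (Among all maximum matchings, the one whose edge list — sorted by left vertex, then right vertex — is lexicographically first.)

|M| = 10 (so the lex-smallest maximum matching has 10 edges)
process left vertices in ascending order; for each, take the smallest-labelled available neighbour that still permits 10 edges overall, or leave it unmatched if none does
lex-smallest matching: {0-6, 1-4, 8-3, 9-5, 10-2, 11-13, 14-20, 15-7, 18-12, 19-17}

Lex-smallest maximum matching: {(0,6), (1,4), (8,3), (9,5), (10,2), (11,13), (14,20), (15,7), (18,12), (19,17)}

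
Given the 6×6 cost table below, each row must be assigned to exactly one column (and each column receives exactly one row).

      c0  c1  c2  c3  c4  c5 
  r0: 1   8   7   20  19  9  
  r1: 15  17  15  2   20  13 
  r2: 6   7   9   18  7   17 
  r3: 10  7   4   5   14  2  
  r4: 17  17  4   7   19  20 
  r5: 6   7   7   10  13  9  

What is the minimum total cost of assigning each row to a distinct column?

Minimum assignment cost: 23

optimal assignment: row0→col0 (cost 1), row1→col3 (cost 2), row2→col4 (cost 7), row3→col5 (cost 2), row4→col2 (cost 4), row5→col1 (cost 7)
total = 1 + 2 + 7 + 2 + 4 + 7 = 23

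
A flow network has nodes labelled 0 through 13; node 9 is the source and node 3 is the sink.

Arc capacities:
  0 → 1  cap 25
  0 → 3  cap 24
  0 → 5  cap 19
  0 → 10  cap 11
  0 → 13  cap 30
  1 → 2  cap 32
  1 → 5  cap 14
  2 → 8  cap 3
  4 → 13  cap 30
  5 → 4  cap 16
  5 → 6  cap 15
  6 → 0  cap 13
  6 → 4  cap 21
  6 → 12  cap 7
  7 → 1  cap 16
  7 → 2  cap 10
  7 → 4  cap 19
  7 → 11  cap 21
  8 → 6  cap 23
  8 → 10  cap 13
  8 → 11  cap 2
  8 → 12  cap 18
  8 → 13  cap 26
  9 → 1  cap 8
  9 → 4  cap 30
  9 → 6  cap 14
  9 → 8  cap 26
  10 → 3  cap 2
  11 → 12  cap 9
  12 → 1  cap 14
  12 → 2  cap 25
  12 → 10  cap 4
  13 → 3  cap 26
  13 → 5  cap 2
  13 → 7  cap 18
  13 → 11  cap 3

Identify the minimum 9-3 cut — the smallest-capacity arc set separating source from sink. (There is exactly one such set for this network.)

augment #1: 9→4→13→3 push 26
augment #2: 9→6→0→3 push 13
augment #3: 9→8→10→3 push 2
max flow = 41; residual-reachable set from 9 gives S-side
cut edges (S→T): {(6,0), (10,3), (13,3)} total cap 41

Min-cut arcs: {(6,0), (10,3), (13,3)} (total capacity 41)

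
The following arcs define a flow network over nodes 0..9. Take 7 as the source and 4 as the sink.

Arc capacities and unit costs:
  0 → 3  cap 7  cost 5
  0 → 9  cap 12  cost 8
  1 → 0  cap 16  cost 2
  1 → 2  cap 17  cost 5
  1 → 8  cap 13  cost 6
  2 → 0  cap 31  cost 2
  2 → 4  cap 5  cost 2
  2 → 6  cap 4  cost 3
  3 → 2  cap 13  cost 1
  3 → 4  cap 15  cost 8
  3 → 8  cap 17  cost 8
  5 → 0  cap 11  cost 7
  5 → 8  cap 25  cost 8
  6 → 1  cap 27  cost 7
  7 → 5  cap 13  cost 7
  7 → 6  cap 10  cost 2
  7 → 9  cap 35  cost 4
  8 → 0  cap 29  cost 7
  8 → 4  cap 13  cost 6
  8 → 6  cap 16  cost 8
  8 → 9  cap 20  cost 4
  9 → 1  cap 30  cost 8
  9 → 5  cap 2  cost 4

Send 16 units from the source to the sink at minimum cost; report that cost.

shortest-cost path #1: 7→6→1→2→4 push 5 @ unit cost 16 (adds 80)
shortest-cost path #2: 7→5→8→4 push 11 @ unit cost 21 (adds 231)
total cost = 311

Minimum cost for 16 units: 311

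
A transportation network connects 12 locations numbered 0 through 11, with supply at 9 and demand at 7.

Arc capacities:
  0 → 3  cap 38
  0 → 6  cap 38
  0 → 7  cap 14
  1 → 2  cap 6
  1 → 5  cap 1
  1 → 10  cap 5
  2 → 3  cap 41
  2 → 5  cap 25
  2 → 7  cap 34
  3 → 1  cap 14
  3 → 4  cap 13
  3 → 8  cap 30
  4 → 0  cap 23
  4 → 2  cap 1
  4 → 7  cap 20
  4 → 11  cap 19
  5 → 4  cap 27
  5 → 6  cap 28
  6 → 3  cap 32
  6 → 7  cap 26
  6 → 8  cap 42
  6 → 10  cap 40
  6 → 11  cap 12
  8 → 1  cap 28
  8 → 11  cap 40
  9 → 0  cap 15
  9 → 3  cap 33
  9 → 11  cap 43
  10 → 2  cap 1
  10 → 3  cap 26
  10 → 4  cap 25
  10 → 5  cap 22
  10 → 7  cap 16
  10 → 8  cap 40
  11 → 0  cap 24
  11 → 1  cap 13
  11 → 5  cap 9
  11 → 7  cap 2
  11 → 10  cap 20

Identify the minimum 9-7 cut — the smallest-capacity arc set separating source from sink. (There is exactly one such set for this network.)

augment #1: 9→0→7 push 14
augment #2: 9→11→7 push 2
augment #3: 9→0→6→7 push 1
augment #4: 9→3→4→7 push 13
augment #5: 9→11→10→7 push 16
augment #6: 9→3→1→2→7 push 6
augment #7: 9→11→0→6→7 push 24
augment #8: 9→11→5→4→7 push 1
augment #9: 9→3→1→5→4→7 push 1
augment #10: 9→3→1→10→2→7 push 1
augment #11: 9→3→1→10→4→7 push 4
augment #12: 9→3→8→11→5→4→7 push 1
augment #13: 9→3→8→11→5→6→7 push 1
augment #14: 9→3→8→11→5→4→2→7 push 1
max flow = 86; residual-reachable set from 9 gives S-side
cut edges (S→T): {(0,7), (1,2), (4,2), (4,7), (6,7), (10,2), (10,7), (11,7)} total cap 86

Min-cut arcs: {(0,7), (1,2), (4,2), (4,7), (6,7), (10,2), (10,7), (11,7)} (total capacity 86)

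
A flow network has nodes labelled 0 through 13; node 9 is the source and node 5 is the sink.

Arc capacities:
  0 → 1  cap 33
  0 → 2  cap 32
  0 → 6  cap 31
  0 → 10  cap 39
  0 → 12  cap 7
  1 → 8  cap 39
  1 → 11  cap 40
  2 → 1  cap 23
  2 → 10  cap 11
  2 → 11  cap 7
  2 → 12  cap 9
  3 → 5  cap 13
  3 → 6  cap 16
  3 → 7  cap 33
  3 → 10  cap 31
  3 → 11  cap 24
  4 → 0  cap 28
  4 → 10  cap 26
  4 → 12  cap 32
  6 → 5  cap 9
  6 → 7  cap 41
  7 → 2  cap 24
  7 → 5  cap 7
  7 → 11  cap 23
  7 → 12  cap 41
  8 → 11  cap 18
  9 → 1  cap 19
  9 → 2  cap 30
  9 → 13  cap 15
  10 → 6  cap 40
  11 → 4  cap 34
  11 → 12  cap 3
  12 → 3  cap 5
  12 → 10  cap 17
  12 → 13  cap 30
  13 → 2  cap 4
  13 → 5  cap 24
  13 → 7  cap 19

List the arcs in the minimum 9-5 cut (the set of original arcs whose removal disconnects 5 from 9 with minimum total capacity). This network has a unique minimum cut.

Min-cut arcs: {(6,5), (7,5), (12,3), (13,5)} (total capacity 45)

augment #1: 9→13→5 push 15
augment #2: 9→2→10→6→5 push 9
augment #3: 9→2→12→3→5 push 5
augment #4: 9→2→12→13→5 push 4
augment #5: 9→1→11→12→13→5 push 3
augment #6: 9→2→10→6→7→5 push 2
augment #7: 9→1→11→4→12→13→5 push 2
augment #8: 9→1→11→4→0→6→7→5 push 5
max flow = 45; residual-reachable set from 9 gives S-side
cut edges (S→T): {(6,5), (7,5), (12,3), (13,5)} total cap 45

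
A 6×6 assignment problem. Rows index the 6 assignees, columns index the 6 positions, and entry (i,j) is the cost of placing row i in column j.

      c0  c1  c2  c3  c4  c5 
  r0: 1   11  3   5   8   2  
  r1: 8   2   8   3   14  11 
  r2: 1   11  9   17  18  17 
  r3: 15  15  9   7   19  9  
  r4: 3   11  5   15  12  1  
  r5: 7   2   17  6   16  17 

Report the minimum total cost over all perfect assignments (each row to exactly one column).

Minimum assignment cost: 24

optimal assignment: row0→col4 (cost 8), row1→col3 (cost 3), row2→col0 (cost 1), row3→col2 (cost 9), row4→col5 (cost 1), row5→col1 (cost 2)
total = 8 + 3 + 1 + 9 + 1 + 2 = 24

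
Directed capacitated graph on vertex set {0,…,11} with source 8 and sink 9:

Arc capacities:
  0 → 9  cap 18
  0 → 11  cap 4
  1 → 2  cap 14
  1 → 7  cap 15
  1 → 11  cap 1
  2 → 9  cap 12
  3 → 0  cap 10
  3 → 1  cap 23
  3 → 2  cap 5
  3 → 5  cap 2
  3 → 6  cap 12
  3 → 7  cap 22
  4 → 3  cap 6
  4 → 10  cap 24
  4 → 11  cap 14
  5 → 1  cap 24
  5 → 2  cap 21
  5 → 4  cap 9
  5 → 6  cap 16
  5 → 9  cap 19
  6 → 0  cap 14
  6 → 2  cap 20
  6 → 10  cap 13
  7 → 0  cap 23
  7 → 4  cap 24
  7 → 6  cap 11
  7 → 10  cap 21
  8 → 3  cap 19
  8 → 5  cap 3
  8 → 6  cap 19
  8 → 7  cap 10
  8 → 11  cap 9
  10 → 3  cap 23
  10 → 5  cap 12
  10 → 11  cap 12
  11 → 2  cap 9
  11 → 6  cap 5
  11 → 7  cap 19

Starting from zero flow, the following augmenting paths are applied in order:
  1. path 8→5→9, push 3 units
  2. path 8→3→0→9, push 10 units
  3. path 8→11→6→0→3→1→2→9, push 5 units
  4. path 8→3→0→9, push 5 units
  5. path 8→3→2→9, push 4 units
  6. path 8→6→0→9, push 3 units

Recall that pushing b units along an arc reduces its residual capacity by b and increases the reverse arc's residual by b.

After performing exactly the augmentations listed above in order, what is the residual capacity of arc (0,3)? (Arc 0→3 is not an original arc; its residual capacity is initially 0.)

Residual capacity of (0,3): 10

after path 1 (8→5→9, push 3): res(0,3)=0
after path 2 (8→3→0→9, push 10): res(0,3)=10
after path 3 (8→11→6→0→3→1→2→9, push 5): res(0,3)=5
after path 4 (8→3→0→9, push 5): res(0,3)=10
after path 5 (8→3→2→9, push 4): res(0,3)=10
after path 6 (8→6→0→9, push 3): res(0,3)=10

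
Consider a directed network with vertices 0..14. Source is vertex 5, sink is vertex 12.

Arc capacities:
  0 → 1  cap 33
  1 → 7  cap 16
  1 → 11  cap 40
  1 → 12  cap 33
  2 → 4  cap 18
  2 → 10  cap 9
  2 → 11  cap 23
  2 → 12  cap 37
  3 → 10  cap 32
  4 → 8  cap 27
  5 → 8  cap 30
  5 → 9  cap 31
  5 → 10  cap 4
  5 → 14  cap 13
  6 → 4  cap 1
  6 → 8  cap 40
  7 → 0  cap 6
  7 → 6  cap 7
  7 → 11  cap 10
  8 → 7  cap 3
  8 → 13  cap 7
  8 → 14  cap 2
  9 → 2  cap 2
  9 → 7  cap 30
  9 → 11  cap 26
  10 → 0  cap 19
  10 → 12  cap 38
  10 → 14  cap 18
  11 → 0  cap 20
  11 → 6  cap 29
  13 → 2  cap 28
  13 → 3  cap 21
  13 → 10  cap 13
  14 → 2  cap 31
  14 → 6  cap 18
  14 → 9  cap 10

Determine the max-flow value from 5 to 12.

augment #1: 5→10→12 bottleneck 4, total now 4
augment #2: 5→9→2→12 bottleneck 2, total now 6
augment #3: 5→14→2→12 bottleneck 13, total now 19
augment #4: 5→8→13→2→12 bottleneck 7, total now 26
augment #5: 5→8→14→2→12 bottleneck 2, total now 28
augment #6: 5→8→7→0→1→12 bottleneck 3, total now 31
augment #7: 5→9→7→0→1→12 bottleneck 3, total now 34
augment #8: 5→9→11→0→1→12 bottleneck 20, total now 54

Maximum flow value: 54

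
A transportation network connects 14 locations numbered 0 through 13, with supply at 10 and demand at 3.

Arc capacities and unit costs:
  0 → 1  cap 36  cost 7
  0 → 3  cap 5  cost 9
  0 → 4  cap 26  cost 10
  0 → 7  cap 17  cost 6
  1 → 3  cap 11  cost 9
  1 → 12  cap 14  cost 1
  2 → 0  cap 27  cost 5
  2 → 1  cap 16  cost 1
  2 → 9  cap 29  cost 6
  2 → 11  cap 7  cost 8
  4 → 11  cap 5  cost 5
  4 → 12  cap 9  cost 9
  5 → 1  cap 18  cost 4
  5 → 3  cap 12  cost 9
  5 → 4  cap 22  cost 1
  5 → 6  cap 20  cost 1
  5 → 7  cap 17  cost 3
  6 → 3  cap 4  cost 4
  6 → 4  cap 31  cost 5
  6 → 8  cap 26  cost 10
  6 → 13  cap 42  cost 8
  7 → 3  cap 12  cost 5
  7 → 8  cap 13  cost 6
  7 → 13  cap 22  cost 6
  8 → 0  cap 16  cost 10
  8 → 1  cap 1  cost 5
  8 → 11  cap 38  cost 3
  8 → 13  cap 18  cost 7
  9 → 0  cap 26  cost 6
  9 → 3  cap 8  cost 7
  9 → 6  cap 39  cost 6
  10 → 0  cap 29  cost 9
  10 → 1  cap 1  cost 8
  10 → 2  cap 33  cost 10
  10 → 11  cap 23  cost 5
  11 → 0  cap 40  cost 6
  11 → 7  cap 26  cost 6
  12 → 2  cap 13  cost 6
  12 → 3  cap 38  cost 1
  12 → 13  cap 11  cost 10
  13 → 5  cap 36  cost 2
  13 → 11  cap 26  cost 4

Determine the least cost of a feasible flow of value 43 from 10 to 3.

Minimum cost for 43 units: 729

shortest-cost path #1: 10→1→12→3 push 1 @ unit cost 10 (adds 10)
shortest-cost path #2: 10→2→1→12→3 push 13 @ unit cost 13 (adds 169)
shortest-cost path #3: 10→11→7→3 push 12 @ unit cost 16 (adds 192)
shortest-cost path #4: 10→0→3 push 5 @ unit cost 18 (adds 90)
shortest-cost path #5: 10→2→1→3 push 3 @ unit cost 20 (adds 60)
shortest-cost path #6: 10→2→9→3 push 8 @ unit cost 23 (adds 184)
shortest-cost path #7: 10→11→7→13→5→6→3 push 1 @ unit cost 24 (adds 24)
total cost = 729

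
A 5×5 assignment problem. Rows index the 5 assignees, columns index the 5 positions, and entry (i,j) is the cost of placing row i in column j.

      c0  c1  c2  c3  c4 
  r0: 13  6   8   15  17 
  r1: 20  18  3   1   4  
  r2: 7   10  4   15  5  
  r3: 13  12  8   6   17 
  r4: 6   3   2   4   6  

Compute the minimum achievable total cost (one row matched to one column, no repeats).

optimal assignment: row0→col1 (cost 6), row1→col4 (cost 4), row2→col0 (cost 7), row3→col3 (cost 6), row4→col2 (cost 2)
total = 6 + 4 + 7 + 6 + 2 = 25

Minimum assignment cost: 25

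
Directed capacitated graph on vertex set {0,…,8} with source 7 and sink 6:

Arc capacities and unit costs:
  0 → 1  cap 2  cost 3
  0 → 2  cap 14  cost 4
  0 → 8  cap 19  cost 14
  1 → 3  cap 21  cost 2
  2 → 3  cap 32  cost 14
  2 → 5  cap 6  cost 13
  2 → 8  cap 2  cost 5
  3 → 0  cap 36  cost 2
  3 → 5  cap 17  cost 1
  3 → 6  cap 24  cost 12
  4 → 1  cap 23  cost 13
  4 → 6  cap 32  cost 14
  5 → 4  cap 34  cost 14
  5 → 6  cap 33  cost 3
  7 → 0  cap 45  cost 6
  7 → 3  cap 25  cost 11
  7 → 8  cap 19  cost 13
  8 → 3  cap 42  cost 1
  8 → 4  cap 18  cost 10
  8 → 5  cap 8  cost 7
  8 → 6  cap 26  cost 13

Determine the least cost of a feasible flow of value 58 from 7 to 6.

Minimum cost for 58 units: 1299

shortest-cost path #1: 7→3→5→6 push 17 @ unit cost 15 (adds 255)
shortest-cost path #2: 7→3→6 push 8 @ unit cost 23 (adds 184)
shortest-cost path #3: 7→0→1→3→6 push 2 @ unit cost 23 (adds 46)
shortest-cost path #4: 7→8→5→6 push 8 @ unit cost 23 (adds 184)
shortest-cost path #5: 7→8→6 push 11 @ unit cost 26 (adds 286)
shortest-cost path #6: 7→0→2→5→6 push 6 @ unit cost 26 (adds 156)
shortest-cost path #7: 7→0→2→8→6 push 2 @ unit cost 28 (adds 56)
shortest-cost path #8: 7→0→8→6 push 4 @ unit cost 33 (adds 132)
total cost = 1299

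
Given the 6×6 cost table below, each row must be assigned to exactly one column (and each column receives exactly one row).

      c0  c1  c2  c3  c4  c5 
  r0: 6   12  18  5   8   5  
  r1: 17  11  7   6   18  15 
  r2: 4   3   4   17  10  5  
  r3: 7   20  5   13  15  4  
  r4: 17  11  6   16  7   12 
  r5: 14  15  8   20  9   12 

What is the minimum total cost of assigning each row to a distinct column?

Minimum assignment cost: 34

one of 2 optimal assignments: row0→col0 (cost 6), row1→col3 (cost 6), row2→col1 (cost 3), row3→col5 (cost 4), row4→col2 (cost 6), row5→col4 (cost 9)
total = 6 + 6 + 3 + 4 + 6 + 9 = 34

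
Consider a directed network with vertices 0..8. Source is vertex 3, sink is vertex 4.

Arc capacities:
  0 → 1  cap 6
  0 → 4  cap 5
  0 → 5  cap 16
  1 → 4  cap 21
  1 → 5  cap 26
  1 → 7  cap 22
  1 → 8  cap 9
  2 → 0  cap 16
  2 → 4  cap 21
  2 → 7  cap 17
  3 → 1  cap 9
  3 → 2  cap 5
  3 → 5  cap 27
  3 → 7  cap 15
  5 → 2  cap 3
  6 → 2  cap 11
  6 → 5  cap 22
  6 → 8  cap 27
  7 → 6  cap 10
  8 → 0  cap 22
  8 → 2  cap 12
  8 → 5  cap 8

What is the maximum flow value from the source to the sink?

augment #1: 3→1→4 bottleneck 9, total now 9
augment #2: 3→2→4 bottleneck 5, total now 14
augment #3: 3→5→2→4 bottleneck 3, total now 17
augment #4: 3→7→6→2→4 bottleneck 10, total now 27

Maximum flow value: 27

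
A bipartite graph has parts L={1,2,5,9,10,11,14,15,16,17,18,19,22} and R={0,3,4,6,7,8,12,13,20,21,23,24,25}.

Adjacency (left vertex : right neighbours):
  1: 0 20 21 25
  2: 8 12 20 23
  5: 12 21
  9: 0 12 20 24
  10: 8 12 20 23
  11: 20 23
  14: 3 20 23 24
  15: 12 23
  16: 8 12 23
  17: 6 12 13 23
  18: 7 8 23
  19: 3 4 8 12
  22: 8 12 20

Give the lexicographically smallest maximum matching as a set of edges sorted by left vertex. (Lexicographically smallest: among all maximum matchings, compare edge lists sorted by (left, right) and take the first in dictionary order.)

Lex-smallest maximum matching: {(1,0), (2,8), (5,21), (9,24), (10,12), (11,20), (14,3), (15,23), (17,6), (18,7), (19,4)}

|M| = 11 (so the lex-smallest maximum matching has 11 edges)
process left vertices in ascending order; for each, take the smallest-labelled available neighbour that still permits 11 edges overall, or leave it unmatched if none does
lex-smallest matching: {1-0, 2-8, 5-21, 9-24, 10-12, 11-20, 14-3, 15-23, 17-6, 18-7, 19-4}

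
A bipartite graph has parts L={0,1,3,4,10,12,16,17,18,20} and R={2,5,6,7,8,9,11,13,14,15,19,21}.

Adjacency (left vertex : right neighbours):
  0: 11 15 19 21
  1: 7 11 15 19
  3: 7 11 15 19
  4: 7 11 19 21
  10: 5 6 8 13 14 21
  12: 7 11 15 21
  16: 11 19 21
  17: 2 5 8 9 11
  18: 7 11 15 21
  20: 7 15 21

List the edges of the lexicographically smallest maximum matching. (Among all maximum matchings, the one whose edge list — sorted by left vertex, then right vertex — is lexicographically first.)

Lex-smallest maximum matching: {(0,11), (1,7), (3,15), (4,19), (10,5), (12,21), (17,2)}

|M| = 7 (so the lex-smallest maximum matching has 7 edges)
process left vertices in ascending order; for each, take the smallest-labelled available neighbour that still permits 7 edges overall, or leave it unmatched if none does
lex-smallest matching: {0-11, 1-7, 3-15, 4-19, 10-5, 12-21, 17-2}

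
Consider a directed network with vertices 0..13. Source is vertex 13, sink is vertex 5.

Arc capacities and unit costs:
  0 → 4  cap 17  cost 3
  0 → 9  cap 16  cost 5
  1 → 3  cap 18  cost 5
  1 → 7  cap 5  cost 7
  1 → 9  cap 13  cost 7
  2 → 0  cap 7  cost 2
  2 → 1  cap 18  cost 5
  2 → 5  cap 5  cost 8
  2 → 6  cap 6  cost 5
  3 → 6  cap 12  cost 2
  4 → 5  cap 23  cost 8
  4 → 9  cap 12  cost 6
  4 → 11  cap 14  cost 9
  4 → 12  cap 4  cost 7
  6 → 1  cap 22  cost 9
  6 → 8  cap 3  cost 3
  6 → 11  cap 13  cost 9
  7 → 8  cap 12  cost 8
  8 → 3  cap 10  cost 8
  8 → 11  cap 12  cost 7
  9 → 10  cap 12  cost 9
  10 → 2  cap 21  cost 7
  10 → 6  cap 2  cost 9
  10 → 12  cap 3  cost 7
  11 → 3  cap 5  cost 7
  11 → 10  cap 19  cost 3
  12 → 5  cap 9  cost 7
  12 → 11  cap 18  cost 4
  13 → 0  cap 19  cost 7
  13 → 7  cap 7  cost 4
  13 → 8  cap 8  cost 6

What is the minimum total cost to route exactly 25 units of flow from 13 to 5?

Minimum cost for 25 units: 551

shortest-cost path #1: 13→0→4→5 push 17 @ unit cost 18 (adds 306)
shortest-cost path #2: 13→8→11→10→12→5 push 3 @ unit cost 30 (adds 90)
shortest-cost path #3: 13→8→11→10→2→5 push 5 @ unit cost 31 (adds 155)
total cost = 551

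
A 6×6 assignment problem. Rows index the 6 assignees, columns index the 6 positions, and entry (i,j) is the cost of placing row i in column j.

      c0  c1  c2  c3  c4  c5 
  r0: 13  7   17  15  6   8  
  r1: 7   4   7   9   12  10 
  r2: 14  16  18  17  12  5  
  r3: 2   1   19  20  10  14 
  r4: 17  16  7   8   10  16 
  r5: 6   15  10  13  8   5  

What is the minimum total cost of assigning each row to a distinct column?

optimal assignment: row0→col4 (cost 6), row1→col2 (cost 7), row2→col5 (cost 5), row3→col1 (cost 1), row4→col3 (cost 8), row5→col0 (cost 6)
total = 6 + 7 + 5 + 1 + 8 + 6 = 33

Minimum assignment cost: 33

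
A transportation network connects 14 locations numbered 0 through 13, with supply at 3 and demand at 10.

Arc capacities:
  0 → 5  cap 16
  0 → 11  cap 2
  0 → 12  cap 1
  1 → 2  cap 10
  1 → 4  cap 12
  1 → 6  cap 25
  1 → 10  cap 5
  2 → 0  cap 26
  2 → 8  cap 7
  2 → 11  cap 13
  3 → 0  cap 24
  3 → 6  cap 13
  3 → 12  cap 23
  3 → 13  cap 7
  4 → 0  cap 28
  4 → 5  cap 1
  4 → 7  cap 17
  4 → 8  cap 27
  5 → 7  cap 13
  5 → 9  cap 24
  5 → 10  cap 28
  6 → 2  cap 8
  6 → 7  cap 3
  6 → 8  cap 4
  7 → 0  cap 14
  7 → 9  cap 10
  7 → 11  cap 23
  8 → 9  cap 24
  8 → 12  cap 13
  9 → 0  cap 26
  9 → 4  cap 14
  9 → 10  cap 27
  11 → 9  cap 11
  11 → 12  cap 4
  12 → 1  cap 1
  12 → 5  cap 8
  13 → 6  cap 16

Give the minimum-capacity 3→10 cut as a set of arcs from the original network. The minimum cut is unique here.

Min-cut arcs: {(0,5), (0,11), (6,2), (6,7), (6,8), (12,1), (12,5)} (total capacity 42)

augment #1: 3→0→5→10 push 16
augment #2: 3→12→1→10 push 1
augment #3: 3→12→5→10 push 8
augment #4: 3→0→11→9→10 push 2
augment #5: 3→6→7→9→10 push 3
augment #6: 3→6→8→9→10 push 4
augment #7: 3→6→2→8→9→10 push 6
augment #8: 3→13→6→2→8→9→10 push 1
augment #9: 3→13→6→2→11→9→10 push 1
max flow = 42; residual-reachable set from 3 gives S-side
cut edges (S→T): {(0,5), (0,11), (6,2), (6,7), (6,8), (12,1), (12,5)} total cap 42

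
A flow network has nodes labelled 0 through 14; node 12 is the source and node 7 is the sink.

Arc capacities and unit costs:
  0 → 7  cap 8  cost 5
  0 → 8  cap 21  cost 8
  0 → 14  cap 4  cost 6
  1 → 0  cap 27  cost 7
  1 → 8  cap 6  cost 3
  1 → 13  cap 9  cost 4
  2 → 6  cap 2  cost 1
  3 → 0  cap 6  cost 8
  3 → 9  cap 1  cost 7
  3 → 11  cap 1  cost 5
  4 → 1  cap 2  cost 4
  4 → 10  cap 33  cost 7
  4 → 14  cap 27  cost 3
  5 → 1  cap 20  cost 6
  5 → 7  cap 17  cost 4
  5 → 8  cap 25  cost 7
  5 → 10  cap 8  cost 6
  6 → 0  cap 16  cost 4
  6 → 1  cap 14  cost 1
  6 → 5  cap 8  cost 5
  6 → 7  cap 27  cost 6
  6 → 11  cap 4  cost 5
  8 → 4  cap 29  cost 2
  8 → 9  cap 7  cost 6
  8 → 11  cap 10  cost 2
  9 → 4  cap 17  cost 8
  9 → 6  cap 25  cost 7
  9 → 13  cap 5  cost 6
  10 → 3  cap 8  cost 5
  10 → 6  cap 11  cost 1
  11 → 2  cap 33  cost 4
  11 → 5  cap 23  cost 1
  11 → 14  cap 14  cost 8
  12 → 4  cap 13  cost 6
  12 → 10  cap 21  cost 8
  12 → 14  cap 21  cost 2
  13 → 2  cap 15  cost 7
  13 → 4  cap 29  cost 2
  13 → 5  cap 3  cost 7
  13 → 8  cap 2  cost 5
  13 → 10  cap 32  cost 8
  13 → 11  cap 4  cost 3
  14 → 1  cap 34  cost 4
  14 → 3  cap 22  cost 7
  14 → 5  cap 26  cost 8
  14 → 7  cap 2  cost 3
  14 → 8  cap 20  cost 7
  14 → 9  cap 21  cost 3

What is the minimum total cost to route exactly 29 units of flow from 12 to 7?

Minimum cost for 29 units: 398

shortest-cost path #1: 12→14→7 push 2 @ unit cost 5 (adds 10)
shortest-cost path #2: 12→14→5→7 push 17 @ unit cost 14 (adds 238)
shortest-cost path #3: 12→10→6→7 push 10 @ unit cost 15 (adds 150)
total cost = 398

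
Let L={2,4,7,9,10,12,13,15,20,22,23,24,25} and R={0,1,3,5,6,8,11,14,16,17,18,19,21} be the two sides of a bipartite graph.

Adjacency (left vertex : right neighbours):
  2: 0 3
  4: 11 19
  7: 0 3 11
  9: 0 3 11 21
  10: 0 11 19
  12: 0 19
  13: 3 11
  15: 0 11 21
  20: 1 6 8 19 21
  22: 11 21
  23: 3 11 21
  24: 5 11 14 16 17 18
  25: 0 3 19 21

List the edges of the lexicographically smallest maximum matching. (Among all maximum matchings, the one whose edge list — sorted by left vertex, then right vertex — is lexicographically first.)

|M| = 7 (so the lex-smallest maximum matching has 7 edges)
process left vertices in ascending order; for each, take the smallest-labelled available neighbour that still permits 7 edges overall, or leave it unmatched if none does
lex-smallest matching: {2-0, 4-11, 7-3, 9-21, 10-19, 20-1, 24-5}

Lex-smallest maximum matching: {(2,0), (4,11), (7,3), (9,21), (10,19), (20,1), (24,5)}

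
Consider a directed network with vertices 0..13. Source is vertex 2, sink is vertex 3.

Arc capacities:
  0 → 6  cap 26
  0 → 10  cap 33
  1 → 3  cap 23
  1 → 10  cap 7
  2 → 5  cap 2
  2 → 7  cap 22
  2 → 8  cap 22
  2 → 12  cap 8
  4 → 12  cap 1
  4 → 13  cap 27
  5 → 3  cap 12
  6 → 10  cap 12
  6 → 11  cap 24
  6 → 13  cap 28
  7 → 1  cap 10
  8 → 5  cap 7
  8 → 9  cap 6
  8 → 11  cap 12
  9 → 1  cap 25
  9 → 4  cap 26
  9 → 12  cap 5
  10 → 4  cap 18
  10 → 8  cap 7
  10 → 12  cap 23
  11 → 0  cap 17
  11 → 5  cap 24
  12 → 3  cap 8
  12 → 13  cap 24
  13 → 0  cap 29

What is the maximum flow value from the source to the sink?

augment #1: 2→5→3 bottleneck 2, total now 2
augment #2: 2→12→3 bottleneck 8, total now 10
augment #3: 2→7→1→3 bottleneck 10, total now 20
augment #4: 2→8→5→3 bottleneck 7, total now 27
augment #5: 2→8→9→1→3 bottleneck 6, total now 33
augment #6: 2→8→11→5→3 bottleneck 3, total now 36

Maximum flow value: 36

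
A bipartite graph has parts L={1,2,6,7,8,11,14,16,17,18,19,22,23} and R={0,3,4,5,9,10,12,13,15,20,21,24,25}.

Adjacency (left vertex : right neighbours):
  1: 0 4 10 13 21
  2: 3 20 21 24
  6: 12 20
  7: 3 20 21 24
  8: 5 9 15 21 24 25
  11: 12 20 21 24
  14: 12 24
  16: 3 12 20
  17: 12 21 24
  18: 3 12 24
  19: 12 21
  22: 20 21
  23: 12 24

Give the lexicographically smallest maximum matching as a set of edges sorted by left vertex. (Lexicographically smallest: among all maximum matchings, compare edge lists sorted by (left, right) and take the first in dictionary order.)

Lex-smallest maximum matching: {(1,0), (2,3), (6,12), (7,20), (8,5), (11,21), (14,24)}

|M| = 7 (so the lex-smallest maximum matching has 7 edges)
process left vertices in ascending order; for each, take the smallest-labelled available neighbour that still permits 7 edges overall, or leave it unmatched if none does
lex-smallest matching: {1-0, 2-3, 6-12, 7-20, 8-5, 11-21, 14-24}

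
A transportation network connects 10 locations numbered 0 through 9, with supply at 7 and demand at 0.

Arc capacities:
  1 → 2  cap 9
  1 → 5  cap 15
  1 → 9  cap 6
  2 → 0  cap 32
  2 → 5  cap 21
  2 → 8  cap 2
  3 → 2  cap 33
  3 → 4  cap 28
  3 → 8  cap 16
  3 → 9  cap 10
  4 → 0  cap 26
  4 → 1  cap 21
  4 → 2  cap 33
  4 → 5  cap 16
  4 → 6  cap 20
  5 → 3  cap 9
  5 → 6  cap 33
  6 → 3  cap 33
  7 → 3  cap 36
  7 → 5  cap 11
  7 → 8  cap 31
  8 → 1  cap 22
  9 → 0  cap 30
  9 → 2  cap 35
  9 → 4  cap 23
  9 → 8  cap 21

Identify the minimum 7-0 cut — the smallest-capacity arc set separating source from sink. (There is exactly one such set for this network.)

Min-cut arcs: {(7,3), (7,5), (8,1)} (total capacity 69)

augment #1: 7→3→2→0 push 32
augment #2: 7→3→4→0 push 4
augment #3: 7→5→3→4→0 push 9
augment #4: 7→8→1→9→0 push 6
augment #5: 7→5→6→3→4→0 push 2
augment #6: 7→8→1→2→3→4→0 push 9
augment #7: 7→8→1→5→6→3→4→0 push 2
augment #8: 7→8→1→5→6→3→9→0 push 5
max flow = 69; residual-reachable set from 7 gives S-side
cut edges (S→T): {(7,3), (7,5), (8,1)} total cap 69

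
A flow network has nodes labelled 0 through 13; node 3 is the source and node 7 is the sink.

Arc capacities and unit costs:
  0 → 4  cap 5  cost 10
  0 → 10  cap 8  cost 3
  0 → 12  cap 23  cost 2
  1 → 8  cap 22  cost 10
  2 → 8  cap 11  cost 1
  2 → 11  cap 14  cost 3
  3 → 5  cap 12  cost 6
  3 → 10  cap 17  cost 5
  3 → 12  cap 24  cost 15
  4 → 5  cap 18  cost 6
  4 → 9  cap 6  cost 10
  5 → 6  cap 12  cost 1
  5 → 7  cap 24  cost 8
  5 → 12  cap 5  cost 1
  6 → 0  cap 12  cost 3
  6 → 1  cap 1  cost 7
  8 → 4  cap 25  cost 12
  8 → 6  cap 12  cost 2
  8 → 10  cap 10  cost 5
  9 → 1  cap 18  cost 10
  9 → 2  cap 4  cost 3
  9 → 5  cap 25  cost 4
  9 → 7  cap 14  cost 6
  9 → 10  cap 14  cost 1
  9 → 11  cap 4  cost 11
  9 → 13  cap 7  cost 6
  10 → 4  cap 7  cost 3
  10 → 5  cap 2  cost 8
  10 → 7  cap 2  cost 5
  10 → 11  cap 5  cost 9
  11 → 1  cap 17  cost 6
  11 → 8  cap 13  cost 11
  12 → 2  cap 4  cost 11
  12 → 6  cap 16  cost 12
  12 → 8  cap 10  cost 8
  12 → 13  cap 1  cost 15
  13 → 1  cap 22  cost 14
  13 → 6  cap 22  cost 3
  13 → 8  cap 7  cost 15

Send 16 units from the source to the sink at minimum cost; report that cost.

Minimum cost for 16 units: 230

shortest-cost path #1: 3→10→7 push 2 @ unit cost 10 (adds 20)
shortest-cost path #2: 3→5→7 push 12 @ unit cost 14 (adds 168)
shortest-cost path #3: 3→10→5→7 push 2 @ unit cost 21 (adds 42)
total cost = 230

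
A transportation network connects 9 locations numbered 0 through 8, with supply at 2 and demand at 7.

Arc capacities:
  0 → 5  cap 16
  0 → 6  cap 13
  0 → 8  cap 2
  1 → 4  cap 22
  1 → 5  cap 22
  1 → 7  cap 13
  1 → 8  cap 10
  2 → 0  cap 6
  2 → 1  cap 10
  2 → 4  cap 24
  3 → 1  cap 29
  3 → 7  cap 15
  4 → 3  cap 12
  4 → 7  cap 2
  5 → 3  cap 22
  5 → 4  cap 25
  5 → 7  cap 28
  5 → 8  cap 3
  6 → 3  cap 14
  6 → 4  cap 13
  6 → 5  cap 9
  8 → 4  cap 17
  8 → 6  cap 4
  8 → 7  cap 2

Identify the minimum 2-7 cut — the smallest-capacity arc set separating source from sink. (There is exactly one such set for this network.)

augment #1: 2→1→7 push 10
augment #2: 2→4→7 push 2
augment #3: 2→0→5→7 push 6
augment #4: 2→4→3→7 push 12
max flow = 30; residual-reachable set from 2 gives S-side
cut edges (S→T): {(2,0), (2,1), (4,3), (4,7)} total cap 30

Min-cut arcs: {(2,0), (2,1), (4,3), (4,7)} (total capacity 30)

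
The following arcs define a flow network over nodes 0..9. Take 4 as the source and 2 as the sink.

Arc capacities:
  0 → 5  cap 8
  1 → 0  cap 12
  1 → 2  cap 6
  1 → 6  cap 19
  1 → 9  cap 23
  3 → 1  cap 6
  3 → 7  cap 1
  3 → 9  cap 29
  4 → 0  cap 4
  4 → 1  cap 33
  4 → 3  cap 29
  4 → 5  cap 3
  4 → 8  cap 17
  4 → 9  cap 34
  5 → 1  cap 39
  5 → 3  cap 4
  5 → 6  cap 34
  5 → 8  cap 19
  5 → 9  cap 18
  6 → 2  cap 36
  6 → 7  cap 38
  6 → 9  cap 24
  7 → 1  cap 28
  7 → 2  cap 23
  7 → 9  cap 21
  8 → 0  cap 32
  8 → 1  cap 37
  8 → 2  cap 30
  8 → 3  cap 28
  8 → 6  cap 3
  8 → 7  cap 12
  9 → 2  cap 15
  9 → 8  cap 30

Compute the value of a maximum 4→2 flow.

Maximum flow value: 97

augment #1: 4→1→2 bottleneck 6, total now 6
augment #2: 4→8→2 bottleneck 17, total now 23
augment #3: 4→9→2 bottleneck 15, total now 38
augment #4: 4→1→6→2 bottleneck 19, total now 57
augment #5: 4→3→7→2 bottleneck 1, total now 58
augment #6: 4→5→6→2 bottleneck 3, total now 61
augment #7: 4→9→8→2 bottleneck 13, total now 74
augment #8: 4→0→5→6→2 bottleneck 4, total now 78
augment #9: 4→9→8→6→2 bottleneck 3, total now 81
augment #10: 4→9→8→7→2 bottleneck 3, total now 84
augment #11: 4→1→0→5→6→2 bottleneck 4, total now 88
augment #12: 4→1→9→8→7→2 bottleneck 4, total now 92
augment #13: 4→3→9→8→7→2 bottleneck 5, total now 97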